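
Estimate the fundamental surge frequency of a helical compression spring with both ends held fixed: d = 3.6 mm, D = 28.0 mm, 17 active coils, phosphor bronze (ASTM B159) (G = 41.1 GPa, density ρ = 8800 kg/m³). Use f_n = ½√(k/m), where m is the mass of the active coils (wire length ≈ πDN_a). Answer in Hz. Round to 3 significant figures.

k = Gd⁴/(8D³N_a) = (41.1×10³)(3.6⁴)/(8·28.0³·17) = 2.3123 N/mm = 2312.3 N/m
Wire length L = πDN_a = π·28.0·17 = 1495.4 mm
m = ρ·(πd²/4)·L = 8800 × 10.179×10⁻⁶ m² × 1.4954 m = 0.13395 kg
f_n = ½√(k/m) = 0.5·√(2312.3/0.13395) = 0.5·√(17263) = 65.693 Hz

65.7 Hz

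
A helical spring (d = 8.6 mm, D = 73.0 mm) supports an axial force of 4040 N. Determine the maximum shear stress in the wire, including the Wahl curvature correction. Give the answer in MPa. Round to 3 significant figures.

Spring index C = D/d = 73.0/8.6 = 8.4884
K_W = (4C−1)/(4C−4) + 0.615/C = 32.953/29.953 + 0.0725 = 1.1726
τ₀ = 8FD/(πd³) = 8·4040·73.0/(π·8.6³) = 2.35936e+06/1998.2 = 1180.7 MPa
τ_max = K·τ₀ = 1.1726 × 1180.7 = 1384.5 MPa

1380 MPa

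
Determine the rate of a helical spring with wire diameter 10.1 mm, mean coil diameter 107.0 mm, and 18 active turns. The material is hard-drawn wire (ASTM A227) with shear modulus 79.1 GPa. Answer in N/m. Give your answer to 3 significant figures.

4670 N/m

k = Gd⁴/(8D³N_a) = (79.1×10³ × 10.1⁴) / (8 × 107.0³ × 18)
  = 8.23118e+08 / 1.76406e+08 = 4.666 N/mm = 4666 N/m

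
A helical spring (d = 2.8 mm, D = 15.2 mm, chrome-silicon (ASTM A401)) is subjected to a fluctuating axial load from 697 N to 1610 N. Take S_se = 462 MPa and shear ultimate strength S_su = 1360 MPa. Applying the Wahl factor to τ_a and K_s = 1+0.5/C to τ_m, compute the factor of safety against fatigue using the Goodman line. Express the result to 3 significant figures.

0.259

C = D/d = 15.2/2.8 = 5.4286; K_W = (4C−1)/(4C−4)+0.615/C = 1.2826; K_s = 1+0.5/C = 1.0921
F_a = (F_max−F_min)/2 = 456.5 N; F_m = (F_max+F_min)/2 = 1153.5 N
τ_a = K_W·8F_aD/(πd³) = 1.2826 × 804.92 = 1032.4 MPa
τ_m = K_s·8F_mD/(πd³) = 1.0921 × 2033.9 = 2221.2 MPa
Goodman: 1/n_f = τ_a/S_se + τ_m/S_su = 1032.4/462 + 2221.2/1360 = 2.23468 + 1.63325 = 3.8679
n_f = 1/3.8679 = 0.2585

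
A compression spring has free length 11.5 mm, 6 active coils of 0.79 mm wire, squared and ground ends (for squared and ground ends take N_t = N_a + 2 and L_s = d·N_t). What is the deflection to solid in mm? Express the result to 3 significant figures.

5.18 mm

N_t = 8; L_s = 0.79·8 = 6.32 mm
δ_solid = L₀ − L_s = 11.5 − 6.32 = 5.18 mm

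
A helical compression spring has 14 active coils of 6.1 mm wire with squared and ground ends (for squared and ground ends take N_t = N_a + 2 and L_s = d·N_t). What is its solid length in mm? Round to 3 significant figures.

squared and ground ends: N_t = N_a + 2 = 14 + 2 = 16
L_s = d·N_t = 6.1 × 16 = 97.6 mm

97.6 mm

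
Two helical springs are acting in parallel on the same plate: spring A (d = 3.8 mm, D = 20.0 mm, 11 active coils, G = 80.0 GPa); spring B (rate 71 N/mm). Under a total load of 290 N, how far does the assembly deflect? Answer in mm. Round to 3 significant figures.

3.06 mm

k_A = Gd⁴/(8D³N_a) = (80.0×10³)(3.8⁴)/(8·20.0³·11) = 23.695 N/mm
Parallel: k_eq = 23.695 + 71 = 94.695 N/mm
δ = F/k_eq = 290/94.695 = 3.0625 mm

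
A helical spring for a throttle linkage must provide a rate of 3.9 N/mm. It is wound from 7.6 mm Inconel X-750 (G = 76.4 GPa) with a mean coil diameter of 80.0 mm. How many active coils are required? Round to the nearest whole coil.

N_a = Gd⁴/(8D³k) = (76.4×10³ × 7.6⁴)/(8 × 80.0³ × 3.9)
    = 2.54887e+08 / 1.59744e+07 = 15.96 → 16 coils

16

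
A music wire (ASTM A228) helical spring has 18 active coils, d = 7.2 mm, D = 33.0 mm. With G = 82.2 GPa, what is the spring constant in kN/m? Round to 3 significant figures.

42.7 kN/m

k = Gd⁴/(8D³N_a) = (82.2×10³ × 7.2⁴) / (8 × 33.0³ × 18)
  = 2.20903e+08 / 5.17493e+06 = 42.687 N/mm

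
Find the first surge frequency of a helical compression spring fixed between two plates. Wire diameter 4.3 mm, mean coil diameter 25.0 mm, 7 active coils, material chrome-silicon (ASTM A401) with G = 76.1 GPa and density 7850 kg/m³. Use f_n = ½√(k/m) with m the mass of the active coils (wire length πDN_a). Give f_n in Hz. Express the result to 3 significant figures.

344 Hz

k = Gd⁴/(8D³N_a) = (76.1×10³)(4.3⁴)/(8·25.0³·7) = 29.734 N/mm = 29734 N/m
Wire length L = πDN_a = π·25.0·7 = 549.78 mm
m = ρ·(πd²/4)·L = 7850 × 14.522×10⁻⁶ m² × 0.54978 m = 0.062674 kg
f_n = ½√(k/m) = 0.5·√(29734/0.062674) = 0.5·√(4.7442e+05) = 344.39 Hz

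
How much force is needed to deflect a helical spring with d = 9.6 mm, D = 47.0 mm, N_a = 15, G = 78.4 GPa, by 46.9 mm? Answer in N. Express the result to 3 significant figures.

2510 N

k = Gd⁴/(8D³N_a) = (78.4×10³)(9.6⁴)/(8·47.0³·15) = 53.447 N/mm
F = k·δ = 53.447 × 46.9 = 2506.7 N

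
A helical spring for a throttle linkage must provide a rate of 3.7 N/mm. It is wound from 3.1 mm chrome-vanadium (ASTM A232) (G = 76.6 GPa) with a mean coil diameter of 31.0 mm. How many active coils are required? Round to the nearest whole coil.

N_a = Gd⁴/(8D³k) = (76.6×10³ × 3.1⁴)/(8 × 31.0³ × 3.7)
    = 7.07417e+06 / 881814 = 8.022 → 8 coils

8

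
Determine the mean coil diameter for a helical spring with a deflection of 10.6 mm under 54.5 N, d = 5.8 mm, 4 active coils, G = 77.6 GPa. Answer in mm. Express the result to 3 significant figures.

Required rate k = F/δ = 54.5/10.6 = 5.1415 N/mm
D = (Gd⁴/(8N_a·k))^(1/3) = (77.6×10³·5.8⁴/(8·4·5.1415))^(1/3)
  = (533744)^(1/3) = 81.1168 mm

81.1 mm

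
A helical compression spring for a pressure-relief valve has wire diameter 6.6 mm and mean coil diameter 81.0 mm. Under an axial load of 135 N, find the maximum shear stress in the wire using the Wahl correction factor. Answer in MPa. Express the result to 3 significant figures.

Spring index C = D/d = 81.0/6.6 = 12.2727
K_W = (4C−1)/(4C−4) + 0.615/C = 48.091/45.091 + 0.0501 = 1.1166
τ₀ = 8FD/(πd³) = 8·135·81.0/(π·6.6³) = 87480/903.2 = 96.856 MPa
τ_max = K·τ₀ = 1.1166 × 96.856 = 108.15 MPa

108 MPa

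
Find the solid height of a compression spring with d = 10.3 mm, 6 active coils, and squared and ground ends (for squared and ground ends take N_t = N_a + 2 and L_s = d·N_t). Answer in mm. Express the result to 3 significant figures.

squared and ground ends: N_t = N_a + 2 = 6 + 2 = 8
L_s = d·N_t = 10.3 × 8 = 82.4 mm

82.4 mm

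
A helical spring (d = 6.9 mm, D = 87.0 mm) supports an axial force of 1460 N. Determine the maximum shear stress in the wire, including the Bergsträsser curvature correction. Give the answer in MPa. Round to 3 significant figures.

1090 MPa

Spring index C = D/d = 87.0/6.9 = 12.6087
K_B = (4C+2)/(4C−3) = 52.435/47.435 = 1.1054
τ₀ = 8FD/(πd³) = 8·1460·87.0/(π·6.9³) = 1.01616e+06/1032 = 984.61 MPa
τ_max = K·τ₀ = 1.1054 × 984.61 = 1088.4 MPa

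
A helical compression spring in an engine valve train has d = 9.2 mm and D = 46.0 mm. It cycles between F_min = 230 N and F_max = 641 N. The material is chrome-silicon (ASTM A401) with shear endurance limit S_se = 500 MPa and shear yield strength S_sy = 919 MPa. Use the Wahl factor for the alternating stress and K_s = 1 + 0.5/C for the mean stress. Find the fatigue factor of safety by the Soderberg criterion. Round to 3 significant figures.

C = D/d = 46.0/9.2 = 5.0000; K_W = (4C−1)/(4C−4)+0.615/C = 1.3105; K_s = 1+0.5/C = 1.1000
F_a = (F_max−F_min)/2 = 205.5 N; F_m = (F_max+F_min)/2 = 435.5 N
τ_a = K_W·8F_aD/(πd³) = 1.3105 × 30.913 = 40.512 MPa
τ_m = K_s·8F_mD/(πd³) = 1.1000 × 65.512 = 72.063 MPa
Soderberg: 1/n_f = τ_a/S_se + τ_m/S_sy = 40.512/500 + 72.063/919 = 0.08102 + 0.07842 = 0.15944
n_f = 1/0.15944 = 6.272

6.27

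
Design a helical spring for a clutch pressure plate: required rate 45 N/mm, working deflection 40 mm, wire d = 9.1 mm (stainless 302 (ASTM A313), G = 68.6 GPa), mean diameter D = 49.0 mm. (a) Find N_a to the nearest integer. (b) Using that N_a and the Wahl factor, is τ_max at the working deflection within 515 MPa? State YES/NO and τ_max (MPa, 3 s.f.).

N_a = Gd⁴/(8D³k) = (68.6×10³)(9.1⁴)/(8·49.0³·45) = 11.11 → N_a = 11
Actual rate k = Gd⁴/(8D³·11) = 45.438 N/mm
Working load F = kδ = 45.438·40 = 1817.5 N
C = 49.0/9.1 = 5.3846; K_W = (4C−1)/(4C−4)+0.615/C = 1.2853
τ_max = K_W·8FD/(πd³) = 1.2853·300.95 = 386.8 MPa
τ_max ≤ 515 MPa → acceptable

(a) 11 coils; (b) YES, τ_max = 387 MPa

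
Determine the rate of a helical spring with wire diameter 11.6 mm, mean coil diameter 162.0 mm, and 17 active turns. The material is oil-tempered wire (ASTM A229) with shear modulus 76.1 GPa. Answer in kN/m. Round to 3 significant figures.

k = Gd⁴/(8D³N_a) = (76.1×10³ × 11.6⁴) / (8 × 162.0³ × 17)
  = 1.3779e+09 / 5.78208e+08 = 2.383 N/mm

2.38 kN/m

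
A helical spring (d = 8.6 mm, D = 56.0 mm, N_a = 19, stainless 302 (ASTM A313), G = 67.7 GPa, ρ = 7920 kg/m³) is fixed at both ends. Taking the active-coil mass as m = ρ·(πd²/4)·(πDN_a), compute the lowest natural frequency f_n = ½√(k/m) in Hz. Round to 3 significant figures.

k = Gd⁴/(8D³N_a) = (67.7×10³)(8.6⁴)/(8·56.0³·19) = 13.873 N/mm = 13873 N/m
Wire length L = πDN_a = π·56.0·19 = 3342.7 mm
m = ρ·(πd²/4)·L = 7920 × 58.088×10⁻⁶ m² × 3.3427 m = 1.5378 kg
f_n = ½√(k/m) = 0.5·√(13873/1.5378) = 0.5·√(9021.3) = 47.49 Hz

47.5 Hz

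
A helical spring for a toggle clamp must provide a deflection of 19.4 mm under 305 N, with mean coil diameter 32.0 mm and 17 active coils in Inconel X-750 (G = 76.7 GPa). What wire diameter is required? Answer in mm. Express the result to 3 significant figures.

Required rate k = F/δ = 305/19.4 = 15.722 N/mm
d = (8D³N_a·k / G)^(1/4) = (8·32.0³·17·15.722 / (76.7×10³))^0.25
  = (913.46)^0.25 = 5.4976 mm

5.50 mm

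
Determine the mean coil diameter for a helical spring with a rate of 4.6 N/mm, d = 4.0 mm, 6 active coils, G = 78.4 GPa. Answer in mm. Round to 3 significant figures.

45.0 mm

D = (Gd⁴/(8N_a·k))^(1/3) = (78.4×10³·4.0⁴/(8·6·4.6))^(1/3)
  = (90898.6)^(1/3) = 44.9627 mm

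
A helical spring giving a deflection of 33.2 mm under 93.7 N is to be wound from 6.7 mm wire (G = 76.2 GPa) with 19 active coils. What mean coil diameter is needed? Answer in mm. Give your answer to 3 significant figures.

Required rate k = F/δ = 93.7/33.2 = 2.8223 N/mm
D = (Gd⁴/(8N_a·k))^(1/3) = (76.2×10³·6.7⁴/(8·19·2.8223))^(1/3)
  = (357939)^(1/3) = 71.0019 mm

71.0 mm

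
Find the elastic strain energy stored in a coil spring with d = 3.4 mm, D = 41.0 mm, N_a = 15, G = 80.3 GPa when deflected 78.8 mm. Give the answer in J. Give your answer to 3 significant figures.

k = Gd⁴/(8D³N_a) = (80.3×10³)(3.4⁴)/(8·41.0³·15) = 1.2975 N/mm
U = ½kδ² = 0.5 × 1.2975 × 78.8² = 4028.3 N·mm = 4.0283 J

4.03 J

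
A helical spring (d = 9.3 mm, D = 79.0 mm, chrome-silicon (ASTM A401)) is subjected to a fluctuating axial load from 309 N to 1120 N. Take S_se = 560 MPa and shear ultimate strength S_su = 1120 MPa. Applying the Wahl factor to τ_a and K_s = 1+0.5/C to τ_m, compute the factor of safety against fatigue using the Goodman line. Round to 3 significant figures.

2.62

C = D/d = 79.0/9.3 = 8.4946; K_W = (4C−1)/(4C−4)+0.615/C = 1.1725; K_s = 1+0.5/C = 1.0589
F_a = (F_max−F_min)/2 = 405.5 N; F_m = (F_max+F_min)/2 = 714.5 N
τ_a = K_W·8F_aD/(πd³) = 1.1725 × 101.42 = 118.91 MPa
τ_m = K_s·8F_mD/(πd³) = 1.0589 × 178.7 = 189.22 MPa
Goodman: 1/n_f = τ_a/S_se + τ_m/S_su = 118.91/560 + 189.22/1120 = 0.21234 + 0.16894 = 0.38128
n_f = 1/0.38128 = 2.623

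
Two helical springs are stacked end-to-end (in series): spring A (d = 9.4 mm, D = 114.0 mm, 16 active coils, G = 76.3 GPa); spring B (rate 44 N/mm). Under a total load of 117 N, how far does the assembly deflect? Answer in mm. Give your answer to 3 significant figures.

39.9 mm

k_A = Gd⁴/(8D³N_a) = (76.3×10³)(9.4⁴)/(8·114.0³·16) = 3.1413 N/mm
Series: 1/k_eq = 1/3.1413 + 1/44 = 0.34107; k_eq = 2.932 N/mm
δ = F/k_eq = 117/2.932 = 39.905 mm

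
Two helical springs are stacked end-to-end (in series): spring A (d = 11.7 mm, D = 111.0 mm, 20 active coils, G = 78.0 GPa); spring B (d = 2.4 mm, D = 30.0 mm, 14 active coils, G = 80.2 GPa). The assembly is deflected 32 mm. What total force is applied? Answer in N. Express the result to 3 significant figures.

24.9 N

k_A = Gd⁴/(8D³N_a) = (78.0×10³)(11.7⁴)/(8·111.0³·20) = 6.6796 N/mm
k_B = Gd⁴/(8D³N_a) = (80.2×10³)(2.4⁴)/(8·30.0³·14) = 0.87991 N/mm
Series: 1/k_eq = 1/6.6796 + 1/0.87991 = 1.2862; k_eq = 0.77749 N/mm
F = k_eq·δ = 0.77749·32 = 24.88 N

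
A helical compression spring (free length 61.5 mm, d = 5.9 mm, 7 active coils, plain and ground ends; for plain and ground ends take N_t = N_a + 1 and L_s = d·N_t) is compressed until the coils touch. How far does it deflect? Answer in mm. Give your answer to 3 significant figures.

N_t = 8; L_s = 5.9·8 = 47.2 mm
δ_solid = L₀ − L_s = 61.5 − 47.2 = 14.3 mm

14.3 mm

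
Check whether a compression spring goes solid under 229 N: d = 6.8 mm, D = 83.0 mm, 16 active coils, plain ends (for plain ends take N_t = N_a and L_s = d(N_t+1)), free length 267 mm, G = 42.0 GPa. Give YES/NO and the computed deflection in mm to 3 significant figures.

YES, δ = 187 mm

k = Gd⁴/(8D³N_a) = (42.0×10³)(6.8⁴)/(8·83.0³·16) = 1.227 N/mm
N_t = 16; L_s = 6.8·17 = 115.6 mm; δ_solid = L₀ − L_s = 267 − 115.6 = 151.4 mm
δ = F/k = 229/1.227 = 186.64 mm
δ ≥ δ_solid → spring goes solid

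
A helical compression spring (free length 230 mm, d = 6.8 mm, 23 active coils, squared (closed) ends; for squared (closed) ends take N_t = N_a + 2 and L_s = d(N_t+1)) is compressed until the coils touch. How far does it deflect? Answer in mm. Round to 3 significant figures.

N_t = 25; L_s = 6.8·26 = 176.8 mm
δ_solid = L₀ − L_s = 230 − 176.8 = 53.2 mm

53.2 mm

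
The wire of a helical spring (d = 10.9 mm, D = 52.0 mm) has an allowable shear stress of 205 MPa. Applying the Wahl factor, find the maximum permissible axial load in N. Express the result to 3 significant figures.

1510 N

C = D/d = 52.0/10.9 = 4.7706
K_W = (4C−1)/(4C−4) + 0.615/C = 18.083/15.083 + 0.1289 = 1.3278
τ_max = K·8FD/(πd³) → F_max = τ_allow·πd³/(8DK)
F_max = 205·π·10.9³/(8·52.0·1.3278) = 8.3403e+05/552.37 = 1509.9 N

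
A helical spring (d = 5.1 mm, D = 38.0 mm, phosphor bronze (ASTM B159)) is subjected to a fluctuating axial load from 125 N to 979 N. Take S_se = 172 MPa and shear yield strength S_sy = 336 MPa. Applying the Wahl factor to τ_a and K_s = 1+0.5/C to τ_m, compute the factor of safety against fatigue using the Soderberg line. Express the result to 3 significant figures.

C = D/d = 38.0/5.1 = 7.4510; K_W = (4C−1)/(4C−4)+0.615/C = 1.1988; K_s = 1+0.5/C = 1.0671
F_a = (F_max−F_min)/2 = 427 N; F_m = (F_max+F_min)/2 = 552 N
τ_a = K_W·8F_aD/(πd³) = 1.1988 × 311.49 = 373.41 MPa
τ_m = K_s·8F_mD/(πd³) = 1.0671 × 402.67 = 429.69 MPa
Soderberg: 1/n_f = τ_a/S_se + τ_m/S_sy = 373.41/172 + 429.69/336 = 2.17100 + 1.27885 = 3.4499
n_f = 1/3.4499 = 0.2899

0.290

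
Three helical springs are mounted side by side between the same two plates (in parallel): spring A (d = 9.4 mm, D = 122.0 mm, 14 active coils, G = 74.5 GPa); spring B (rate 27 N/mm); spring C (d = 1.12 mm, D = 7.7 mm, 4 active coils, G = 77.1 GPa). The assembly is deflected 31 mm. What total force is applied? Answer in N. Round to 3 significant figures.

k_A = Gd⁴/(8D³N_a) = (74.5×10³)(9.4⁴)/(8·122.0³·14) = 2.86 N/mm
k_C = Gd⁴/(8D³N_a) = (77.1×10³)(1.12⁴)/(8·7.7³·4) = 8.3043 N/mm
Parallel: k_eq = 2.86 + 27 + 8.3043 = 38.164 N/mm
F = k_eq·δ = 38.164·31 = 1183.1 N

1180 N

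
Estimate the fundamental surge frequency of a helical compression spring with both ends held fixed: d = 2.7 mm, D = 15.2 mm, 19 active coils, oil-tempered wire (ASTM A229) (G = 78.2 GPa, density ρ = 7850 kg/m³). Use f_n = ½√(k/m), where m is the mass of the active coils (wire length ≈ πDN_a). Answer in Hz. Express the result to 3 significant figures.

218 Hz

k = Gd⁴/(8D³N_a) = (78.2×10³)(2.7⁴)/(8·15.2³·19) = 7.7855 N/mm = 7785.5 N/m
Wire length L = πDN_a = π·15.2·19 = 907.29 mm
m = ρ·(πd²/4)·L = 7850 × 5.7256×10⁻⁶ m² × 0.90729 m = 0.040779 kg
f_n = ½√(k/m) = 0.5·√(7785.5/0.040779) = 0.5·√(1.9092e+05) = 218.47 Hz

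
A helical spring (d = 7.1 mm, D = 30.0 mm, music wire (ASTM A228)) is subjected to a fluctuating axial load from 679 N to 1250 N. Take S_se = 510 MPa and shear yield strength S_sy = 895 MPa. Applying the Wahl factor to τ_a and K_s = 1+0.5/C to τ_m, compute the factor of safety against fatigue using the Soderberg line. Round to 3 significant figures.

C = D/d = 30.0/7.1 = 4.2254; K_W = (4C−1)/(4C−4)+0.615/C = 1.3781; K_s = 1+0.5/C = 1.1183
F_a = (F_max−F_min)/2 = 285.5 N; F_m = (F_max+F_min)/2 = 964.5 N
τ_a = K_W·8F_aD/(πd³) = 1.3781 × 60.939 = 83.978 MPa
τ_m = K_s·8F_mD/(πd³) = 1.1183 × 205.87 = 230.23 MPa
Soderberg: 1/n_f = τ_a/S_se + τ_m/S_sy = 83.978/510 + 230.23/895 = 0.16466 + 0.25724 = 0.4219
n_f = 1/0.4219 = 2.37

2.37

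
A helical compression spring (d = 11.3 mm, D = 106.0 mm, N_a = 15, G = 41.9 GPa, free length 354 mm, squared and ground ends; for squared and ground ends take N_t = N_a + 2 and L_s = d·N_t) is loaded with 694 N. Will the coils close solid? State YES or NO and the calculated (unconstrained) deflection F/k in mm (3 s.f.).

NO, δ = 145 mm

k = Gd⁴/(8D³N_a) = (41.9×10³)(11.3⁴)/(8·106.0³·15) = 4.78 N/mm
N_t = 17; L_s = 11.3·17 = 192.1 mm; δ_solid = L₀ − L_s = 354 − 192.1 = 161.9 mm
δ = F/k = 694/4.78 = 145.19 mm
δ < δ_solid → spring does not go solid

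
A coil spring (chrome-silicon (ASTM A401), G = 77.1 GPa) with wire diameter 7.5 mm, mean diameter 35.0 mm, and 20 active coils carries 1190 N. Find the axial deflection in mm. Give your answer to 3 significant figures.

33.5 mm

k = Gd⁴/(8D³N_a) = (77.1×10³)(7.5⁴)/(8·35.0³·20) = 35.561 N/mm
δ = F/k = 1190 / 35.561 = 33.464 mm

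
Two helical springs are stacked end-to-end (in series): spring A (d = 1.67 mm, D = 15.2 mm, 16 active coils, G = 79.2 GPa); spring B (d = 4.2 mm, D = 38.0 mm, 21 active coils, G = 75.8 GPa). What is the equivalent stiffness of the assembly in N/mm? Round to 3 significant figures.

k_A = Gd⁴/(8D³N_a) = (79.2×10³)(1.67⁴)/(8·15.2³·16) = 1.3704 N/mm
k_B = Gd⁴/(8D³N_a) = (75.8×10³)(4.2⁴)/(8·38.0³·21) = 2.5586 N/mm
Series: 1/k_eq = 1/1.3704 + 1/2.5586 = 1.1205; k_eq = 0.89242 N/mm

0.892 N/mm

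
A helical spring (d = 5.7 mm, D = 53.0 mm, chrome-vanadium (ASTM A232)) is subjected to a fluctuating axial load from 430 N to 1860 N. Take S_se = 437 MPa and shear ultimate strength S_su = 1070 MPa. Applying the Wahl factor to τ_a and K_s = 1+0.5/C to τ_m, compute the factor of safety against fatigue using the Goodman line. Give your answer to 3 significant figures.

C = D/d = 53.0/5.7 = 9.2982; K_W = (4C−1)/(4C−4)+0.615/C = 1.1565; K_s = 1+0.5/C = 1.0538
F_a = (F_max−F_min)/2 = 715 N; F_m = (F_max+F_min)/2 = 1145 N
τ_a = K_W·8F_aD/(πd³) = 1.1565 × 521.07 = 602.63 MPa
τ_m = K_s·8F_mD/(πd³) = 1.0538 × 834.44 = 879.31 MPa
Goodman: 1/n_f = τ_a/S_se + τ_m/S_su = 602.63/437 + 879.31/1070 = 1.37902 + 0.82179 = 2.2008
n_f = 1/2.2008 = 0.4544

0.454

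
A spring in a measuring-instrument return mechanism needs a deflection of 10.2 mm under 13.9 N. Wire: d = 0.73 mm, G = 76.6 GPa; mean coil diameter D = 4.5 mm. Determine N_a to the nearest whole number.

Required rate k = F/δ = 13.9/10.2 = 1.3627 N/mm
N_a = Gd⁴/(8D³k) = (76.6×10³ × 0.73⁴)/(8 × 4.5³ × 1.3627)
    = 21753.1 / 993.441 = 21.9 → 22 coils

22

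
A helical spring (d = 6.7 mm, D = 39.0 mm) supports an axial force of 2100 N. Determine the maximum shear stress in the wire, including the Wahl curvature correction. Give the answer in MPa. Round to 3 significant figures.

Spring index C = D/d = 39.0/6.7 = 5.8209
K_W = (4C−1)/(4C−4) + 0.615/C = 22.284/19.284 + 0.1057 = 1.2612
τ₀ = 8FD/(πd³) = 8·2100·39.0/(π·6.7³) = 655200/944.87 = 693.43 MPa
τ_max = K·τ₀ = 1.2612 × 693.43 = 874.57 MPa

875 MPa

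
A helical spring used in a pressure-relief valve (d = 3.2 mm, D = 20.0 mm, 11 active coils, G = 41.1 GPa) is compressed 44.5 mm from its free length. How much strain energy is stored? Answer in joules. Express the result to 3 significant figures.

k = Gd⁴/(8D³N_a) = (41.1×10³)(3.2⁴)/(8·20.0³·11) = 6.1217 N/mm
U = ½kδ² = 0.5 × 6.1217 × 44.5² = 6061.2 N·mm = 6.0612 J

6.06 J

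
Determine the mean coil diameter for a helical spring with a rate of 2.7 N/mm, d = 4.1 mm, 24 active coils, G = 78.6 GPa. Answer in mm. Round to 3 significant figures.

35.0 mm

D = (Gd⁴/(8N_a·k))^(1/3) = (78.6×10³·4.1⁴/(8·24·2.7))^(1/3)
  = (42844.3)^(1/3) = 34.9916 mm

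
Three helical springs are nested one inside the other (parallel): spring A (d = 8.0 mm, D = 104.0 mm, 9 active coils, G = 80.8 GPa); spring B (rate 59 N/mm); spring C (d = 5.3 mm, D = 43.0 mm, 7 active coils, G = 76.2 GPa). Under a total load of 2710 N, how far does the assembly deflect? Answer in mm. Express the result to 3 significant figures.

35.4 mm

k_A = Gd⁴/(8D³N_a) = (80.8×10³)(8.0⁴)/(8·104.0³·9) = 4.0864 N/mm
k_C = Gd⁴/(8D³N_a) = (76.2×10³)(5.3⁴)/(8·43.0³·7) = 13.504 N/mm
Parallel: k_eq = 4.0864 + 59 + 13.504 = 76.59 N/mm
δ = F/k_eq = 2710/76.59 = 35.383 mm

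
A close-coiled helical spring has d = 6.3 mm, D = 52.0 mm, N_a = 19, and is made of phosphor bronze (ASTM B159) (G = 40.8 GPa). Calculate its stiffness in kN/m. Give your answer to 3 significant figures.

3.01 kN/m

k = Gd⁴/(8D³N_a) = (40.8×10³ × 6.3⁴) / (8 × 52.0³ × 19)
  = 6.42721e+07 / 2.13724e+07 = 3.0072 N/mm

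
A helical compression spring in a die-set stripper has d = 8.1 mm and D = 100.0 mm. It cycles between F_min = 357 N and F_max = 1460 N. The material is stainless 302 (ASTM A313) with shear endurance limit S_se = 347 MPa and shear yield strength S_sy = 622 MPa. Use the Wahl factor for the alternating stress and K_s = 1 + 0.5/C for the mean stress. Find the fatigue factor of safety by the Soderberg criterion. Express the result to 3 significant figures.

0.634

C = D/d = 100.0/8.1 = 12.3457; K_W = (4C−1)/(4C−4)+0.615/C = 1.1159; K_s = 1+0.5/C = 1.0405
F_a = (F_max−F_min)/2 = 551.5 N; F_m = (F_max+F_min)/2 = 908.5 N
τ_a = K_W·8F_aD/(πd³) = 1.1159 × 264.26 = 294.89 MPa
τ_m = K_s·8F_mD/(πd³) = 1.0405 × 435.32 = 452.95 MPa
Soderberg: 1/n_f = τ_a/S_se + τ_m/S_sy = 294.89/347 + 452.95/622 = 0.84983 + 0.72822 = 1.5781
n_f = 1/1.5781 = 0.6337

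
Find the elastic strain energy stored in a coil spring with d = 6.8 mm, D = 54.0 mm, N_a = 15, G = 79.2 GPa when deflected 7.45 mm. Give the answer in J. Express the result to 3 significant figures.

k = Gd⁴/(8D³N_a) = (79.2×10³)(6.8⁴)/(8·54.0³·15) = 8.9619 N/mm
U = ½kδ² = 0.5 × 8.9619 × 7.45² = 248.7 N·mm = 0.2487 J

0.249 J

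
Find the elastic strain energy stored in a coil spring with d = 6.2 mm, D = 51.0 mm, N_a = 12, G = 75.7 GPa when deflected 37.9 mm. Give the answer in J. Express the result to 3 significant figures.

6.31 J

k = Gd⁴/(8D³N_a) = (75.7×10³)(6.2⁴)/(8·51.0³·12) = 8.7838 N/mm
U = ½kδ² = 0.5 × 8.7838 × 37.9² = 6308.5 N·mm = 6.3085 J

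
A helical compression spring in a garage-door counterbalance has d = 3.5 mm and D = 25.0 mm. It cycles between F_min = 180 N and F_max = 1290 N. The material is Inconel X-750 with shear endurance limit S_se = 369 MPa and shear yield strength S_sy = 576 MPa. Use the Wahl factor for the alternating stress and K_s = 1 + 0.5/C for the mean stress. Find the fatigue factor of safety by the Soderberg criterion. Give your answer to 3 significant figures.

0.212

C = D/d = 25.0/3.5 = 7.1429; K_W = (4C−1)/(4C−4)+0.615/C = 1.2082; K_s = 1+0.5/C = 1.0700
F_a = (F_max−F_min)/2 = 555 N; F_m = (F_max+F_min)/2 = 735 N
τ_a = K_W·8F_aD/(πd³) = 1.2082 × 824.08 = 995.65 MPa
τ_m = K_s·8F_mD/(πd³) = 1.0700 × 1091.3 = 1167.7 MPa
Soderberg: 1/n_f = τ_a/S_se + τ_m/S_sy = 995.65/369 + 1167.7/576 = 2.69823 + 2.02733 = 4.7256
n_f = 1/4.7256 = 0.2116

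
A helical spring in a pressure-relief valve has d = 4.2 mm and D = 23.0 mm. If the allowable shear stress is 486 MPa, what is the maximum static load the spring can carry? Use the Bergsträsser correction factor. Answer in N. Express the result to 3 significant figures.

486 N

C = D/d = 23.0/4.2 = 5.4762
K_B = (4C+2)/(4C−3) = 23.905/18.905 = 1.2645
τ_max = K·8FD/(πd³) → F_max = τ_allow·πd³/(8DK)
F_max = 486·π·4.2³/(8·23.0·1.2645) = 1.1312e+05/232.66 = 486.19 N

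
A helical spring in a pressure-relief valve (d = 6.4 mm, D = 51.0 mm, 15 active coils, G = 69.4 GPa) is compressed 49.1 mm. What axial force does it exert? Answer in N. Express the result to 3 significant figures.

k = Gd⁴/(8D³N_a) = (69.4×10³)(6.4⁴)/(8·51.0³·15) = 7.3145 N/mm
F = k·δ = 7.3145 × 49.1 = 359.14 N

359 N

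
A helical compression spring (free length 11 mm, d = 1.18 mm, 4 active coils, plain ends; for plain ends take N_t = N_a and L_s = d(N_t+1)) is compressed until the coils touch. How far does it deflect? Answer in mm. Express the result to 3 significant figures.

5.10 mm

N_t = 4; L_s = 1.18·5 = 5.9 mm
δ_solid = L₀ − L_s = 11 − 5.9 = 5.1 mm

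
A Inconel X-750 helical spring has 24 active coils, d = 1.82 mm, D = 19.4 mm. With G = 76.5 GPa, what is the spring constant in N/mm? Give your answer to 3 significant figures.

0.599 N/mm

k = Gd⁴/(8D³N_a) = (76.5×10³ × 1.82⁴) / (8 × 19.4³ × 24)
  = 839358 / 1.40187e+06 = 0.59874 N/mm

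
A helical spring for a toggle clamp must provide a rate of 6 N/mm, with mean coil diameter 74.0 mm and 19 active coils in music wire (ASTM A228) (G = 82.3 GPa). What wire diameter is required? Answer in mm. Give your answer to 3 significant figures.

8.19 mm

d = (8D³N_a·k / G)^(1/4) = (8·74.0³·19·6 / (82.3×10³))^0.25
  = (4490.5)^0.25 = 8.1860 mm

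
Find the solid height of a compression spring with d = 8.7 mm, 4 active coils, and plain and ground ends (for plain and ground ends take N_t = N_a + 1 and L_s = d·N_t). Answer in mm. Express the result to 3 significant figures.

plain and ground ends: N_t = N_a + 1 = 4 + 1 = 5
L_s = d·N_t = 8.7 × 5 = 43.5 mm

43.5 mm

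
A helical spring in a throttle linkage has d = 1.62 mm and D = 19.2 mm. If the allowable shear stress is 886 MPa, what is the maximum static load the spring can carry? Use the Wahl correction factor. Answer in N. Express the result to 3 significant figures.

68.7 N

C = D/d = 19.2/1.62 = 11.8519
K_W = (4C−1)/(4C−4) + 0.615/C = 46.407/43.407 + 0.0519 = 1.1210
τ_max = K·8FD/(πd³) → F_max = τ_allow·πd³/(8DK)
F_max = 886·π·1.62³/(8·19.2·1.1210) = 11834/172.19 = 68.728 N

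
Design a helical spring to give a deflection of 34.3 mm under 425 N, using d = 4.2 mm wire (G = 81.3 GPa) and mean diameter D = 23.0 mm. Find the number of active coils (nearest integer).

21

Required rate k = F/δ = 425/34.3 = 12.391 N/mm
N_a = Gd⁴/(8D³k) = (81.3×10³ × 4.2⁴)/(8 × 23.0³ × 12.391)
    = 2.52981e+07 / 1.20606e+06 = 20.98 → 21 coils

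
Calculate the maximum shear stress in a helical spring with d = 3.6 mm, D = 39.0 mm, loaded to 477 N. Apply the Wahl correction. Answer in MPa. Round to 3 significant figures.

1150 MPa

Spring index C = D/d = 39.0/3.6 = 10.8333
K_W = (4C−1)/(4C−4) + 0.615/C = 42.333/39.333 + 0.0568 = 1.1330
τ₀ = 8FD/(πd³) = 8·477·39.0/(π·3.6³) = 148824/146.57 = 1015.3 MPa
τ_max = K·τ₀ = 1.1330 × 1015.3 = 1150.4 MPa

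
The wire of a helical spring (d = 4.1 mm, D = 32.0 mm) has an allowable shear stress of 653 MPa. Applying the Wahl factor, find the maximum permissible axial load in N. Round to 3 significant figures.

465 N

C = D/d = 32.0/4.1 = 7.8049
K_W = (4C−1)/(4C−4) + 0.615/C = 30.220/27.220 + 0.0788 = 1.1890
τ_max = K·8FD/(πd³) → F_max = τ_allow·πd³/(8DK)
F_max = 653·π·4.1³/(8·32.0·1.1890) = 1.4139e+05/304.39 = 464.5 N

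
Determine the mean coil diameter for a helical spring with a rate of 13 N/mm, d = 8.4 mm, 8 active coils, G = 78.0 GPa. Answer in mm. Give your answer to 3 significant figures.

77.6 mm

D = (Gd⁴/(8N_a·k))^(1/3) = (78.0×10³·8.4⁴/(8·8·13))^(1/3)
  = (466754)^(1/3) = 77.5704 mm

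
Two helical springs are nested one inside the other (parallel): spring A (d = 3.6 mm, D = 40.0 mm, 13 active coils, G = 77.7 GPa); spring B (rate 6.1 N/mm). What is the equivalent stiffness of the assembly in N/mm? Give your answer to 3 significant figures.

k_A = Gd⁴/(8D³N_a) = (77.7×10³)(3.6⁴)/(8·40.0³·13) = 1.9607 N/mm
Parallel: k_eq = 1.9607 + 6.1 = 8.0607 N/mm

8.06 N/mm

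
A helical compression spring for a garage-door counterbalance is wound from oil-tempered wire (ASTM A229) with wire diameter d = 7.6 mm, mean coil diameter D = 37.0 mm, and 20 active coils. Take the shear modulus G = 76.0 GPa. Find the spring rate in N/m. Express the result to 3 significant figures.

31300 N/m

k = Gd⁴/(8D³N_a) = (76.0×10³ × 7.6⁴) / (8 × 37.0³ × 20)
  = 2.53553e+08 / 8.10448e+06 = 31.285 N/mm = 31285 N/m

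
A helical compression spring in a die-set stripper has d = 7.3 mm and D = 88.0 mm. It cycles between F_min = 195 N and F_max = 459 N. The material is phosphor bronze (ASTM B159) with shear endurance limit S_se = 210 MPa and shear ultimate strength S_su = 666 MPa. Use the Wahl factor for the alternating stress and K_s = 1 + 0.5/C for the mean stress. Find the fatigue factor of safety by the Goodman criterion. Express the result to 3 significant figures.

1.43

C = D/d = 88.0/7.3 = 12.0548; K_W = (4C−1)/(4C−4)+0.615/C = 1.1189; K_s = 1+0.5/C = 1.0415
F_a = (F_max−F_min)/2 = 132 N; F_m = (F_max+F_min)/2 = 327 N
τ_a = K_W·8F_aD/(πd³) = 1.1189 × 76.038 = 85.075 MPa
τ_m = K_s·8F_mD/(πd³) = 1.0415 × 188.37 = 196.18 MPa
Goodman: 1/n_f = τ_a/S_se + τ_m/S_su = 85.075/210 + 196.18/666 = 0.40512 + 0.29456 = 0.69968
n_f = 1/0.69968 = 1.429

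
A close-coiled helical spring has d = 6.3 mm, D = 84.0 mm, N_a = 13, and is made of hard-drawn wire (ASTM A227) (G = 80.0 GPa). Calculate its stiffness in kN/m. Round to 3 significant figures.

k = Gd⁴/(8D³N_a) = (80.0×10³ × 6.3⁴) / (8 × 84.0³ × 13)
  = 1.26024e+08 / 6.16412e+07 = 2.0445 N/mm

2.04 kN/m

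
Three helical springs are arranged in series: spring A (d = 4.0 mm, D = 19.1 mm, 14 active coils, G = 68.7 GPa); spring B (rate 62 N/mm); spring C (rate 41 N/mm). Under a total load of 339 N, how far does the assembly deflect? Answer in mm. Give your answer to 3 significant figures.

28.8 mm

k_A = Gd⁴/(8D³N_a) = (68.7×10³)(4.0⁴)/(8·19.1³·14) = 22.536 N/mm
Series: 1/k_eq = 1/22.536 + 1/62 + 1/41 = 0.084893; k_eq = 11.78 N/mm
δ = F/k_eq = 339/11.78 = 28.779 mm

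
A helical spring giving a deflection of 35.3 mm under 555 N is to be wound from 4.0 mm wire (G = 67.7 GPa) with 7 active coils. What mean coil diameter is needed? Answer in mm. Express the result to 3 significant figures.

27.0 mm

Required rate k = F/δ = 555/35.3 = 15.722 N/mm
D = (Gd⁴/(8N_a·k))^(1/3) = (67.7×10³·4.0⁴/(8·7·15.722))^(1/3)
  = (19684.4)^(1/3) = 27.0006 mm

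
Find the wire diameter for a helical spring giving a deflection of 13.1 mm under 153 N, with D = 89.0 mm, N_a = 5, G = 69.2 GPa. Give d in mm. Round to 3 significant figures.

8.31 mm

Required rate k = F/δ = 153/13.1 = 11.679 N/mm
d = (8D³N_a·k / G)^(1/4) = (8·89.0³·5·11.679 / (69.2×10³))^0.25
  = (4759.3)^0.25 = 8.3059 mm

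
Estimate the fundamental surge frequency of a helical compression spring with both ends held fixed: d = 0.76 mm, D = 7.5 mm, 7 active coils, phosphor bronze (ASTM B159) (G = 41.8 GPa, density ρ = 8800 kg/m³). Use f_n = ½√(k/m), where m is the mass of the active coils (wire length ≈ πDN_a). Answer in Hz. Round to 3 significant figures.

k = Gd⁴/(8D³N_a) = (41.8×10³)(0.76⁴)/(8·7.5³·7) = 0.59028 N/mm = 590.28 N/m
Wire length L = πDN_a = π·7.5·7 = 164.93 mm
m = ρ·(πd²/4)·L = 8800 × 0.45365×10⁻⁶ m² × 0.16493 m = 0.00065843 kg
f_n = ½√(k/m) = 0.5·√(590.28/0.00065843) = 0.5·√(8.965e+05) = 473.42 Hz

473 Hz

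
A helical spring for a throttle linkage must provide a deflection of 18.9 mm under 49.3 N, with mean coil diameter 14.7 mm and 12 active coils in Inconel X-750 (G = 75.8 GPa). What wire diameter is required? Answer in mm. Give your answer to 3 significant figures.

1.80 mm

Required rate k = F/δ = 49.3/18.9 = 2.6085 N/mm
d = (8D³N_a·k / G)^(1/4) = (8·14.7³·12·2.6085 / (75.8×10³))^0.25
  = (10.494)^0.25 = 1.7998 mm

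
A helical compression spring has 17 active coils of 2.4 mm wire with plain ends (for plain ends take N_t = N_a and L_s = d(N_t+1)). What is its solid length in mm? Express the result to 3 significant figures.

plain ends: N_t = N_a = 17
L_s = d·(N_t+1) = 2.4 × 18 = 43.2 mm

43.2 mm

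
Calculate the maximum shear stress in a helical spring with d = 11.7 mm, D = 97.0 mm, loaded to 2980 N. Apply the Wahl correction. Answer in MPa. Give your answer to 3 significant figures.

541 MPa

Spring index C = D/d = 97.0/11.7 = 8.2906
K_W = (4C−1)/(4C−4) + 0.615/C = 32.162/29.162 + 0.0742 = 1.1771
τ₀ = 8FD/(πd³) = 8·2980·97.0/(π·11.7³) = 2.31248e+06/5031.6 = 459.59 MPa
τ_max = K·τ₀ = 1.1771 × 459.59 = 540.96 MPa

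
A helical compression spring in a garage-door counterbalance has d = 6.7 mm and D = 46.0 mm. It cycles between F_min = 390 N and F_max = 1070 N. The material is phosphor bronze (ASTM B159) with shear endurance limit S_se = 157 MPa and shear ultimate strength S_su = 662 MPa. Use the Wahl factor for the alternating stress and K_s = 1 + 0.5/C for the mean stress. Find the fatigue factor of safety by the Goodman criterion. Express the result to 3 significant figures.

0.672

C = D/d = 46.0/6.7 = 6.8657; K_W = (4C−1)/(4C−4)+0.615/C = 1.2174; K_s = 1+0.5/C = 1.0728
F_a = (F_max−F_min)/2 = 340 N; F_m = (F_max+F_min)/2 = 730 N
τ_a = K_W·8F_aD/(πd³) = 1.2174 × 132.42 = 161.21 MPa
τ_m = K_s·8F_mD/(πd³) = 1.0728 × 284.31 = 305.02 MPa
Goodman: 1/n_f = τ_a/S_se + τ_m/S_su = 161.21/157 + 305.02/662 = 1.02683 + 0.46075 = 1.4876
n_f = 1/1.4876 = 0.6722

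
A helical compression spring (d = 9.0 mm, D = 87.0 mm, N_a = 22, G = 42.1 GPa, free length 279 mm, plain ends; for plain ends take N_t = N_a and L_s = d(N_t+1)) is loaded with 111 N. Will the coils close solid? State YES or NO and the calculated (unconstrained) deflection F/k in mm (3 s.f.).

NO, δ = 46.6 mm

k = Gd⁴/(8D³N_a) = (42.1×10³)(9.0⁴)/(8·87.0³·22) = 2.3833 N/mm
N_t = 22; L_s = 9.0·23 = 207 mm; δ_solid = L₀ − L_s = 279 − 207 = 72 mm
δ = F/k = 111/2.3833 = 46.574 mm
δ < δ_solid → spring does not go solid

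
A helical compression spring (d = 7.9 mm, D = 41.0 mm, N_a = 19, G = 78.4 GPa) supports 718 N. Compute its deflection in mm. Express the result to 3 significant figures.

k = Gd⁴/(8D³N_a) = (78.4×10³)(7.9⁴)/(8·41.0³·19) = 29.149 N/mm
δ = F/k = 718 / 29.149 = 24.632 mm

24.6 mm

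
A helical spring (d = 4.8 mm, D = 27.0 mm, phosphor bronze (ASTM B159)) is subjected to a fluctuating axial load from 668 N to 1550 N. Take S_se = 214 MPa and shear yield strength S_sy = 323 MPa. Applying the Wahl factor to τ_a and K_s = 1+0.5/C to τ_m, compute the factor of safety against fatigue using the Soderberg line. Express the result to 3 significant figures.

C = D/d = 27.0/4.8 = 5.6250; K_W = (4C−1)/(4C−4)+0.615/C = 1.2715; K_s = 1+0.5/C = 1.0889
F_a = (F_max−F_min)/2 = 441 N; F_m = (F_max+F_min)/2 = 1109 N
τ_a = K_W·8F_aD/(πd³) = 1.2715 × 274.17 = 348.6 MPa
τ_m = K_s·8F_mD/(πd³) = 1.0889 × 689.46 = 750.75 MPa
Soderberg: 1/n_f = τ_a/S_se + τ_m/S_sy = 348.6/214 + 750.75/323 = 1.62900 + 2.32430 = 3.9533
n_f = 1/3.9533 = 0.253

0.253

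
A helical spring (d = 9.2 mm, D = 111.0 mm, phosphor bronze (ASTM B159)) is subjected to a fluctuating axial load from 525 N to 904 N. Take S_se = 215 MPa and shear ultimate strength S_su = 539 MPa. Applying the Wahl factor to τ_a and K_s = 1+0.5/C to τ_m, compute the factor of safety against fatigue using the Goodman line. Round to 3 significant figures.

C = D/d = 111.0/9.2 = 12.0652; K_W = (4C−1)/(4C−4)+0.615/C = 1.1188; K_s = 1+0.5/C = 1.0414
F_a = (F_max−F_min)/2 = 189.5 N; F_m = (F_max+F_min)/2 = 714.5 N
τ_a = K_W·8F_aD/(πd³) = 1.1188 × 68.787 = 76.956 MPa
τ_m = K_s·8F_mD/(πd³) = 1.0414 × 259.36 = 270.11 MPa
Goodman: 1/n_f = τ_a/S_se + τ_m/S_su = 76.956/215 + 270.11/539 = 0.35794 + 0.50113 = 0.85906
n_f = 1/0.85906 = 1.164

1.16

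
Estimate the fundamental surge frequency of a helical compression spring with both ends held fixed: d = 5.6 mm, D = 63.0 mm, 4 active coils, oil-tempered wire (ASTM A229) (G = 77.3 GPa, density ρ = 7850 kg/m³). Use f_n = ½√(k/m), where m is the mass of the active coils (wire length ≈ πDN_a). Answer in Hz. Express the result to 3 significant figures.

125 Hz

k = Gd⁴/(8D³N_a) = (77.3×10³)(5.6⁴)/(8·63.0³·4) = 9.5008 N/mm = 9500.8 N/m
Wire length L = πDN_a = π·63.0·4 = 791.68 mm
m = ρ·(πd²/4)·L = 7850 × 24.63×10⁻⁶ m² × 0.79168 m = 0.15307 kg
f_n = ½√(k/m) = 0.5·√(9500.8/0.15307) = 0.5·√(62069) = 124.57 Hz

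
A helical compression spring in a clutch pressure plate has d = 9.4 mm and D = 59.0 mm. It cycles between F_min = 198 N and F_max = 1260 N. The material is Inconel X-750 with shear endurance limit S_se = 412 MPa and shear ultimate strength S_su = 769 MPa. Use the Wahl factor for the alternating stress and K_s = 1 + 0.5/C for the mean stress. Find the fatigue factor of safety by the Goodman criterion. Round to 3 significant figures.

C = D/d = 59.0/9.4 = 6.2766; K_W = (4C−1)/(4C−4)+0.615/C = 1.2401; K_s = 1+0.5/C = 1.0797
F_a = (F_max−F_min)/2 = 531 N; F_m = (F_max+F_min)/2 = 729 N
τ_a = K_W·8F_aD/(πd³) = 1.2401 × 96.051 = 119.12 MPa
τ_m = K_s·8F_mD/(πd³) = 1.0797 × 131.87 = 142.37 MPa
Goodman: 1/n_f = τ_a/S_se + τ_m/S_su = 119.12/412 + 142.37/769 = 0.28911 + 0.18514 = 0.47425
n_f = 1/0.47425 = 2.109

2.11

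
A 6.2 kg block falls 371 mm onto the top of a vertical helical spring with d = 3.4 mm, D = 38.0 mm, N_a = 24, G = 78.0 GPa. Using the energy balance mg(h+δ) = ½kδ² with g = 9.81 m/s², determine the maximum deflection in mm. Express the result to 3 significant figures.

284 mm

k = Gd⁴/(8D³N_a) = (78.0×10³)(3.4⁴)/(8·38.0³·24) = 0.98937 N/mm
W = mg = 6.2 × 9.81 = 60.822 N
½kδ² − Wδ − Wh = 0 → δ = (W + √(W² + 2kWh))/k
δ = (60.822 + √(3699.3 + 44650.1))/0.98937 = (60.822 + 219.89)/0.98937 = 283.72 mm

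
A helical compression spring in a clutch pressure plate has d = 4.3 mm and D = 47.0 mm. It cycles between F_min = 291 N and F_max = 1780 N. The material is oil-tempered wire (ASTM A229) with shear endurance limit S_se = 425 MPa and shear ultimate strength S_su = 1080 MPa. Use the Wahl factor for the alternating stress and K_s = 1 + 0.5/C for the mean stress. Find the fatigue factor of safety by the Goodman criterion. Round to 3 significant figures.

C = D/d = 47.0/4.3 = 10.9302; K_W = (4C−1)/(4C−4)+0.615/C = 1.1318; K_s = 1+0.5/C = 1.0457
F_a = (F_max−F_min)/2 = 744.5 N; F_m = (F_max+F_min)/2 = 1035.5 N
τ_a = K_W·8F_aD/(πd³) = 1.1318 × 1120.7 = 1268.4 MPa
τ_m = K_s·8F_mD/(πd³) = 1.0457 × 1558.8 = 1630.1 MPa
Goodman: 1/n_f = τ_a/S_se + τ_m/S_su = 1268.4/425 + 1630.1/1080 = 2.98453 + 1.50933 = 4.4939
n_f = 1/4.4939 = 0.2225

0.223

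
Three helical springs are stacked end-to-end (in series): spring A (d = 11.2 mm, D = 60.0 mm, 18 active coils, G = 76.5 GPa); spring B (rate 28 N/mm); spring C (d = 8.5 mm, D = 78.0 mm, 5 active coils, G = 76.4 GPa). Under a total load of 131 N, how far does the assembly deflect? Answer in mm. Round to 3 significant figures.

14.3 mm

k_A = Gd⁴/(8D³N_a) = (76.5×10³)(11.2⁴)/(8·60.0³·18) = 38.701 N/mm
k_C = Gd⁴/(8D³N_a) = (76.4×10³)(8.5⁴)/(8·78.0³·5) = 21.01 N/mm
Series: 1/k_eq = 1/38.701 + 1/28 + 1/21.01 = 0.10915; k_eq = 9.1617 N/mm
δ = F/k_eq = 131/9.1617 = 14.299 mm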